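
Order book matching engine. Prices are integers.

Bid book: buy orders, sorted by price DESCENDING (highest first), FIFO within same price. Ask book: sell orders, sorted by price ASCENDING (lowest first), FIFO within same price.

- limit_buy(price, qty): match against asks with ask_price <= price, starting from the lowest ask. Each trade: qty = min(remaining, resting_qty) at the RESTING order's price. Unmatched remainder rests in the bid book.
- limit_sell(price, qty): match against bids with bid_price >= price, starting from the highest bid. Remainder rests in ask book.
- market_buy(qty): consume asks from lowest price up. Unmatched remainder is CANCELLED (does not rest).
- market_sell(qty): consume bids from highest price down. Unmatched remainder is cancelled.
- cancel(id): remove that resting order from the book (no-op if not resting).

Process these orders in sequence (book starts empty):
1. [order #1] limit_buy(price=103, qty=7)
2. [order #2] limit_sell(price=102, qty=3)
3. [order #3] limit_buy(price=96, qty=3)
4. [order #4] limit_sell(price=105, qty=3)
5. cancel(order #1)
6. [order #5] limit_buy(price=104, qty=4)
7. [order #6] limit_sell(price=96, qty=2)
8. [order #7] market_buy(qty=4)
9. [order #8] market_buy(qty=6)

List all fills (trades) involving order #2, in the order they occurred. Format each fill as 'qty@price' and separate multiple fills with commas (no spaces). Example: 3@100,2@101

Answer: 3@103

Derivation:
After op 1 [order #1] limit_buy(price=103, qty=7): fills=none; bids=[#1:7@103] asks=[-]
After op 2 [order #2] limit_sell(price=102, qty=3): fills=#1x#2:3@103; bids=[#1:4@103] asks=[-]
After op 3 [order #3] limit_buy(price=96, qty=3): fills=none; bids=[#1:4@103 #3:3@96] asks=[-]
After op 4 [order #4] limit_sell(price=105, qty=3): fills=none; bids=[#1:4@103 #3:3@96] asks=[#4:3@105]
After op 5 cancel(order #1): fills=none; bids=[#3:3@96] asks=[#4:3@105]
After op 6 [order #5] limit_buy(price=104, qty=4): fills=none; bids=[#5:4@104 #3:3@96] asks=[#4:3@105]
After op 7 [order #6] limit_sell(price=96, qty=2): fills=#5x#6:2@104; bids=[#5:2@104 #3:3@96] asks=[#4:3@105]
After op 8 [order #7] market_buy(qty=4): fills=#7x#4:3@105; bids=[#5:2@104 #3:3@96] asks=[-]
After op 9 [order #8] market_buy(qty=6): fills=none; bids=[#5:2@104 #3:3@96] asks=[-]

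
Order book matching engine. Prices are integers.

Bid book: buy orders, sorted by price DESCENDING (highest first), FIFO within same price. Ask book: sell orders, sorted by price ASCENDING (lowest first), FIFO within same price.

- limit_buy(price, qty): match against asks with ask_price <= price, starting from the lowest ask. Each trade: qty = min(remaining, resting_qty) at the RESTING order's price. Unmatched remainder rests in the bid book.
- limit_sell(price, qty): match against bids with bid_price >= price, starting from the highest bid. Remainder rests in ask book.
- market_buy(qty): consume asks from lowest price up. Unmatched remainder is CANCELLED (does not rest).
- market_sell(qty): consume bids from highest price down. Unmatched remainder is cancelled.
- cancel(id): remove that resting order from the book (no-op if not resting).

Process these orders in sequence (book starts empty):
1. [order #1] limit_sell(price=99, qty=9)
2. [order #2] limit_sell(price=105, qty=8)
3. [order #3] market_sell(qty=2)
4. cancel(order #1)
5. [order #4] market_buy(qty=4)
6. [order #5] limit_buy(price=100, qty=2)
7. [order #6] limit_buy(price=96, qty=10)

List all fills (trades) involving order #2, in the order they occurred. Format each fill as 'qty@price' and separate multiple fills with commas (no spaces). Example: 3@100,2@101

Answer: 4@105

Derivation:
After op 1 [order #1] limit_sell(price=99, qty=9): fills=none; bids=[-] asks=[#1:9@99]
After op 2 [order #2] limit_sell(price=105, qty=8): fills=none; bids=[-] asks=[#1:9@99 #2:8@105]
After op 3 [order #3] market_sell(qty=2): fills=none; bids=[-] asks=[#1:9@99 #2:8@105]
After op 4 cancel(order #1): fills=none; bids=[-] asks=[#2:8@105]
After op 5 [order #4] market_buy(qty=4): fills=#4x#2:4@105; bids=[-] asks=[#2:4@105]
After op 6 [order #5] limit_buy(price=100, qty=2): fills=none; bids=[#5:2@100] asks=[#2:4@105]
After op 7 [order #6] limit_buy(price=96, qty=10): fills=none; bids=[#5:2@100 #6:10@96] asks=[#2:4@105]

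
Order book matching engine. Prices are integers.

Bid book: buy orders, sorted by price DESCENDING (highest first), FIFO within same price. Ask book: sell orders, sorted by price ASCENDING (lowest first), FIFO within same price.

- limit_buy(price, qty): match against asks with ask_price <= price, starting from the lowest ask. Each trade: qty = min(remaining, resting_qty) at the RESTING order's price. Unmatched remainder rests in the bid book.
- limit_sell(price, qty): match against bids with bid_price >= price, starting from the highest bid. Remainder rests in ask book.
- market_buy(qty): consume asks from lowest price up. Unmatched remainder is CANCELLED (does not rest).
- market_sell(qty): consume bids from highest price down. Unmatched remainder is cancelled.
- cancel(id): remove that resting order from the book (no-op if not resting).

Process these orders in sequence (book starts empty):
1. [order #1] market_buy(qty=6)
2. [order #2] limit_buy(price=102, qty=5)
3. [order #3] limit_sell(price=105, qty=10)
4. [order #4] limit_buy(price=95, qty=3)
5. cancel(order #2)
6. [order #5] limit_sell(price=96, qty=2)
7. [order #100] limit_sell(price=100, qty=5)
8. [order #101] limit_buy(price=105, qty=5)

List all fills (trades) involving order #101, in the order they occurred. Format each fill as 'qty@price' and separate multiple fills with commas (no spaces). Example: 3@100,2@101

After op 1 [order #1] market_buy(qty=6): fills=none; bids=[-] asks=[-]
After op 2 [order #2] limit_buy(price=102, qty=5): fills=none; bids=[#2:5@102] asks=[-]
After op 3 [order #3] limit_sell(price=105, qty=10): fills=none; bids=[#2:5@102] asks=[#3:10@105]
After op 4 [order #4] limit_buy(price=95, qty=3): fills=none; bids=[#2:5@102 #4:3@95] asks=[#3:10@105]
After op 5 cancel(order #2): fills=none; bids=[#4:3@95] asks=[#3:10@105]
After op 6 [order #5] limit_sell(price=96, qty=2): fills=none; bids=[#4:3@95] asks=[#5:2@96 #3:10@105]
After op 7 [order #100] limit_sell(price=100, qty=5): fills=none; bids=[#4:3@95] asks=[#5:2@96 #100:5@100 #3:10@105]
After op 8 [order #101] limit_buy(price=105, qty=5): fills=#101x#5:2@96 #101x#100:3@100; bids=[#4:3@95] asks=[#100:2@100 #3:10@105]

Answer: 2@96,3@100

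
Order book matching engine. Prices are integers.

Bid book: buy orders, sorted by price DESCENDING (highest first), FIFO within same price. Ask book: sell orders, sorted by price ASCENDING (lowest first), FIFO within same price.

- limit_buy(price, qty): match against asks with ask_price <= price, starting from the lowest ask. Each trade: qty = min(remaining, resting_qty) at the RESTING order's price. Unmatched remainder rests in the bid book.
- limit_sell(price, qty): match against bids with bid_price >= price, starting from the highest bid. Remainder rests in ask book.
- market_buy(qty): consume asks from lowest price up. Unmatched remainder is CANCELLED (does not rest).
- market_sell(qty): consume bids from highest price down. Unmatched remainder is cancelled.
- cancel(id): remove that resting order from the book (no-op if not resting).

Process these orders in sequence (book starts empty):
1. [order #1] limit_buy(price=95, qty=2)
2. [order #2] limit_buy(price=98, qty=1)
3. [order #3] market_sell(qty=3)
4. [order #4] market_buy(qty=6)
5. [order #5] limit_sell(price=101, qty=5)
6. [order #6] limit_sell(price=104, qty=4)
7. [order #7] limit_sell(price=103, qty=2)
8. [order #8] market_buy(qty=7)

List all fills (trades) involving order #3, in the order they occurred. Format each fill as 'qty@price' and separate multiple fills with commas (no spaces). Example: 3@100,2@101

Answer: 1@98,2@95

Derivation:
After op 1 [order #1] limit_buy(price=95, qty=2): fills=none; bids=[#1:2@95] asks=[-]
After op 2 [order #2] limit_buy(price=98, qty=1): fills=none; bids=[#2:1@98 #1:2@95] asks=[-]
After op 3 [order #3] market_sell(qty=3): fills=#2x#3:1@98 #1x#3:2@95; bids=[-] asks=[-]
After op 4 [order #4] market_buy(qty=6): fills=none; bids=[-] asks=[-]
After op 5 [order #5] limit_sell(price=101, qty=5): fills=none; bids=[-] asks=[#5:5@101]
After op 6 [order #6] limit_sell(price=104, qty=4): fills=none; bids=[-] asks=[#5:5@101 #6:4@104]
After op 7 [order #7] limit_sell(price=103, qty=2): fills=none; bids=[-] asks=[#5:5@101 #7:2@103 #6:4@104]
After op 8 [order #8] market_buy(qty=7): fills=#8x#5:5@101 #8x#7:2@103; bids=[-] asks=[#6:4@104]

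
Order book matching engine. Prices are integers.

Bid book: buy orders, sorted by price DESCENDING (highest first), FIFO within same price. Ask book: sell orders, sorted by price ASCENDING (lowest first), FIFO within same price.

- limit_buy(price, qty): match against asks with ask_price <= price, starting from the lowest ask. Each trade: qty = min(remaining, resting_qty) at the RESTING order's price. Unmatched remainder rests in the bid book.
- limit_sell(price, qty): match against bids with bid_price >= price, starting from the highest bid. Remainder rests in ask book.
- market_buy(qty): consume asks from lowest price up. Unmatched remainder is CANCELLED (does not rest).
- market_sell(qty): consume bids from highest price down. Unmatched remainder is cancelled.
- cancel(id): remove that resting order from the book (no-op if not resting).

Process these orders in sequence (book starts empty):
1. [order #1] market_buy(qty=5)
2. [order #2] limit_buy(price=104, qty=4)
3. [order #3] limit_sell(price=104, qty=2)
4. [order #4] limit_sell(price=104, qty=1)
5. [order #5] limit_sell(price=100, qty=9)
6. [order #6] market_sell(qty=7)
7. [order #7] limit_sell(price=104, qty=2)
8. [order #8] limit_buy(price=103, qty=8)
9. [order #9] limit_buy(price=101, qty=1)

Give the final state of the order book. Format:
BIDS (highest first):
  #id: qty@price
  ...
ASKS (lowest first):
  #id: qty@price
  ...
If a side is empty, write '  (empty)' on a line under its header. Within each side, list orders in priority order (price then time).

Answer: BIDS (highest first):
  #9: 1@101
ASKS (lowest first):
  #7: 2@104

Derivation:
After op 1 [order #1] market_buy(qty=5): fills=none; bids=[-] asks=[-]
After op 2 [order #2] limit_buy(price=104, qty=4): fills=none; bids=[#2:4@104] asks=[-]
After op 3 [order #3] limit_sell(price=104, qty=2): fills=#2x#3:2@104; bids=[#2:2@104] asks=[-]
After op 4 [order #4] limit_sell(price=104, qty=1): fills=#2x#4:1@104; bids=[#2:1@104] asks=[-]
After op 5 [order #5] limit_sell(price=100, qty=9): fills=#2x#5:1@104; bids=[-] asks=[#5:8@100]
After op 6 [order #6] market_sell(qty=7): fills=none; bids=[-] asks=[#5:8@100]
After op 7 [order #7] limit_sell(price=104, qty=2): fills=none; bids=[-] asks=[#5:8@100 #7:2@104]
After op 8 [order #8] limit_buy(price=103, qty=8): fills=#8x#5:8@100; bids=[-] asks=[#7:2@104]
After op 9 [order #9] limit_buy(price=101, qty=1): fills=none; bids=[#9:1@101] asks=[#7:2@104]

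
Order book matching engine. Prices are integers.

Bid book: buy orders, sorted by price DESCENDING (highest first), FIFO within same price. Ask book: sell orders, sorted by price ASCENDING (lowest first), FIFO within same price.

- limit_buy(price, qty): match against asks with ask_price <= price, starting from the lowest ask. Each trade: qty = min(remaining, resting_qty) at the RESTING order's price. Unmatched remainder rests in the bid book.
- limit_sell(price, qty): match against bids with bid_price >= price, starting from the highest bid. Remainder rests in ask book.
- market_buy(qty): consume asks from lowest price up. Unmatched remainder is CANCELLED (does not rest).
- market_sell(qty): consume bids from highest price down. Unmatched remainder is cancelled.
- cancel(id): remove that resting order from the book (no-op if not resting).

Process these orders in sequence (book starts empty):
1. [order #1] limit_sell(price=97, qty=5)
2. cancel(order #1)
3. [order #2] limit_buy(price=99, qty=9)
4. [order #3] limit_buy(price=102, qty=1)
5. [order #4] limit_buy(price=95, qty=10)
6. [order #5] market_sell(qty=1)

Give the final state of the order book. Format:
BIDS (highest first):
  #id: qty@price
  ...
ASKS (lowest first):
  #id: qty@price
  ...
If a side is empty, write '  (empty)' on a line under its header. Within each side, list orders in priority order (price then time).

Answer: BIDS (highest first):
  #2: 9@99
  #4: 10@95
ASKS (lowest first):
  (empty)

Derivation:
After op 1 [order #1] limit_sell(price=97, qty=5): fills=none; bids=[-] asks=[#1:5@97]
After op 2 cancel(order #1): fills=none; bids=[-] asks=[-]
After op 3 [order #2] limit_buy(price=99, qty=9): fills=none; bids=[#2:9@99] asks=[-]
After op 4 [order #3] limit_buy(price=102, qty=1): fills=none; bids=[#3:1@102 #2:9@99] asks=[-]
After op 5 [order #4] limit_buy(price=95, qty=10): fills=none; bids=[#3:1@102 #2:9@99 #4:10@95] asks=[-]
After op 6 [order #5] market_sell(qty=1): fills=#3x#5:1@102; bids=[#2:9@99 #4:10@95] asks=[-]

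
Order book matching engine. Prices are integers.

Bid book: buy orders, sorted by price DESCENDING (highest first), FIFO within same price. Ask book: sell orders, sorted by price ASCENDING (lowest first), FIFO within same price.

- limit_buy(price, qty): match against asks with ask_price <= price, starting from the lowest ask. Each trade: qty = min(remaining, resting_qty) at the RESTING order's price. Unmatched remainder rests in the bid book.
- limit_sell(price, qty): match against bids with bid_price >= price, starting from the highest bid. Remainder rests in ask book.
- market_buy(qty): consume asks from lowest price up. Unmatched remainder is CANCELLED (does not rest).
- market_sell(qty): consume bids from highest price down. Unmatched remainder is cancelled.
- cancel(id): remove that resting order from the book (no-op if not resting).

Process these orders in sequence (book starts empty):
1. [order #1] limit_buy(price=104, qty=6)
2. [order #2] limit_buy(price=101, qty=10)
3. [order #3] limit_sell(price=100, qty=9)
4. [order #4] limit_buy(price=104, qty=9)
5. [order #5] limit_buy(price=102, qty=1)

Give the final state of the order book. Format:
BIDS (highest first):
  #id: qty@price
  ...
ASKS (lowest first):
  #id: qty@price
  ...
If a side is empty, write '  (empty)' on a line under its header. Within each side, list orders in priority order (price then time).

After op 1 [order #1] limit_buy(price=104, qty=6): fills=none; bids=[#1:6@104] asks=[-]
After op 2 [order #2] limit_buy(price=101, qty=10): fills=none; bids=[#1:6@104 #2:10@101] asks=[-]
After op 3 [order #3] limit_sell(price=100, qty=9): fills=#1x#3:6@104 #2x#3:3@101; bids=[#2:7@101] asks=[-]
After op 4 [order #4] limit_buy(price=104, qty=9): fills=none; bids=[#4:9@104 #2:7@101] asks=[-]
After op 5 [order #5] limit_buy(price=102, qty=1): fills=none; bids=[#4:9@104 #5:1@102 #2:7@101] asks=[-]

Answer: BIDS (highest first):
  #4: 9@104
  #5: 1@102
  #2: 7@101
ASKS (lowest first):
  (empty)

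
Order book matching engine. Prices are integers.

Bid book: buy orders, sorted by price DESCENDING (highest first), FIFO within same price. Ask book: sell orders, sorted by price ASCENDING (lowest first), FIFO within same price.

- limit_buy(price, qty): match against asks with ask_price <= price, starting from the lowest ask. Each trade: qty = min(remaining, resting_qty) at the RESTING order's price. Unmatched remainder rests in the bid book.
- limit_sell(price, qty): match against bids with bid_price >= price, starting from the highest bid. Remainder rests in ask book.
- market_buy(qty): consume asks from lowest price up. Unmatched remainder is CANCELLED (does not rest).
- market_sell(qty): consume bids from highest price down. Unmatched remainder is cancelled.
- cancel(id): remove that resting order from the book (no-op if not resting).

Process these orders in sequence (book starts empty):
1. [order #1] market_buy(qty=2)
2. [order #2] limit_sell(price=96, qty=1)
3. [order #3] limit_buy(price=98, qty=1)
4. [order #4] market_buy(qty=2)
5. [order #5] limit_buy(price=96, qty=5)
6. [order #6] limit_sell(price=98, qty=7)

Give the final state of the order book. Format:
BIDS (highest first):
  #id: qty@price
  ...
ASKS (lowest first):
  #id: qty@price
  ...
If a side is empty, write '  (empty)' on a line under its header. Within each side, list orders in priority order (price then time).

Answer: BIDS (highest first):
  #5: 5@96
ASKS (lowest first):
  #6: 7@98

Derivation:
After op 1 [order #1] market_buy(qty=2): fills=none; bids=[-] asks=[-]
After op 2 [order #2] limit_sell(price=96, qty=1): fills=none; bids=[-] asks=[#2:1@96]
After op 3 [order #3] limit_buy(price=98, qty=1): fills=#3x#2:1@96; bids=[-] asks=[-]
After op 4 [order #4] market_buy(qty=2): fills=none; bids=[-] asks=[-]
After op 5 [order #5] limit_buy(price=96, qty=5): fills=none; bids=[#5:5@96] asks=[-]
After op 6 [order #6] limit_sell(price=98, qty=7): fills=none; bids=[#5:5@96] asks=[#6:7@98]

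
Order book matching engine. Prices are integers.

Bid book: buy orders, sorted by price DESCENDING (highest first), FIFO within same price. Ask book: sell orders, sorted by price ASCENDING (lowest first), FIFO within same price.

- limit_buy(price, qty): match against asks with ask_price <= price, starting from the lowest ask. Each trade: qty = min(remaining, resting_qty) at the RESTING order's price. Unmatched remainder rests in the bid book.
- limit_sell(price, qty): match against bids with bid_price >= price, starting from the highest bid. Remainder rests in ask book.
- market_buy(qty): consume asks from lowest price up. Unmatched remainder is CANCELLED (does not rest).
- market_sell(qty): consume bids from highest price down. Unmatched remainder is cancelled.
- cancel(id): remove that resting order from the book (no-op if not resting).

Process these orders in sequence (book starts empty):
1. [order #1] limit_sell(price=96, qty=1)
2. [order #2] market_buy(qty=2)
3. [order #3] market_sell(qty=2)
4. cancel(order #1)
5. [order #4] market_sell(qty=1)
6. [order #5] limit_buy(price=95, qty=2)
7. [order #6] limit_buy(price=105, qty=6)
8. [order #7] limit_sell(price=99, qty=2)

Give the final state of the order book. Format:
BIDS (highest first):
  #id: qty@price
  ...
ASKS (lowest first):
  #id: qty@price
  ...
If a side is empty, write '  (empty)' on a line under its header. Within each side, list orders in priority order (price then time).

After op 1 [order #1] limit_sell(price=96, qty=1): fills=none; bids=[-] asks=[#1:1@96]
After op 2 [order #2] market_buy(qty=2): fills=#2x#1:1@96; bids=[-] asks=[-]
After op 3 [order #3] market_sell(qty=2): fills=none; bids=[-] asks=[-]
After op 4 cancel(order #1): fills=none; bids=[-] asks=[-]
After op 5 [order #4] market_sell(qty=1): fills=none; bids=[-] asks=[-]
After op 6 [order #5] limit_buy(price=95, qty=2): fills=none; bids=[#5:2@95] asks=[-]
After op 7 [order #6] limit_buy(price=105, qty=6): fills=none; bids=[#6:6@105 #5:2@95] asks=[-]
After op 8 [order #7] limit_sell(price=99, qty=2): fills=#6x#7:2@105; bids=[#6:4@105 #5:2@95] asks=[-]

Answer: BIDS (highest first):
  #6: 4@105
  #5: 2@95
ASKS (lowest first):
  (empty)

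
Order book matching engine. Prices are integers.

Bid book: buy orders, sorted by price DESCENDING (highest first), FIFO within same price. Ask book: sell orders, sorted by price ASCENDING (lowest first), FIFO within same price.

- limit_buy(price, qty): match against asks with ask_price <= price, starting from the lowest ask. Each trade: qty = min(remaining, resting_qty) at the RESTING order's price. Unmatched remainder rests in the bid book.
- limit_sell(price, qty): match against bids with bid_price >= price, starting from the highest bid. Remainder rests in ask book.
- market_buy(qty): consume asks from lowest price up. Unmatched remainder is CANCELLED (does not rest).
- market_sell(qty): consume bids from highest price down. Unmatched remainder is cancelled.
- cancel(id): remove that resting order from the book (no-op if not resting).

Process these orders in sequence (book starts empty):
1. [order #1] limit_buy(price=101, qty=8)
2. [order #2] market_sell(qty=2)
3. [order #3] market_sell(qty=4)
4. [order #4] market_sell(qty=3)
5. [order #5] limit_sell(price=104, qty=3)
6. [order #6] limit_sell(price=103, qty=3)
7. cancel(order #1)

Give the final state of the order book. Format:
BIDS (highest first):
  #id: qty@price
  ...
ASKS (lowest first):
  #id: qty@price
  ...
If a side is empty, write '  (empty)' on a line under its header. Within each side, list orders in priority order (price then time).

After op 1 [order #1] limit_buy(price=101, qty=8): fills=none; bids=[#1:8@101] asks=[-]
After op 2 [order #2] market_sell(qty=2): fills=#1x#2:2@101; bids=[#1:6@101] asks=[-]
After op 3 [order #3] market_sell(qty=4): fills=#1x#3:4@101; bids=[#1:2@101] asks=[-]
After op 4 [order #4] market_sell(qty=3): fills=#1x#4:2@101; bids=[-] asks=[-]
After op 5 [order #5] limit_sell(price=104, qty=3): fills=none; bids=[-] asks=[#5:3@104]
After op 6 [order #6] limit_sell(price=103, qty=3): fills=none; bids=[-] asks=[#6:3@103 #5:3@104]
After op 7 cancel(order #1): fills=none; bids=[-] asks=[#6:3@103 #5:3@104]

Answer: BIDS (highest first):
  (empty)
ASKS (lowest first):
  #6: 3@103
  #5: 3@104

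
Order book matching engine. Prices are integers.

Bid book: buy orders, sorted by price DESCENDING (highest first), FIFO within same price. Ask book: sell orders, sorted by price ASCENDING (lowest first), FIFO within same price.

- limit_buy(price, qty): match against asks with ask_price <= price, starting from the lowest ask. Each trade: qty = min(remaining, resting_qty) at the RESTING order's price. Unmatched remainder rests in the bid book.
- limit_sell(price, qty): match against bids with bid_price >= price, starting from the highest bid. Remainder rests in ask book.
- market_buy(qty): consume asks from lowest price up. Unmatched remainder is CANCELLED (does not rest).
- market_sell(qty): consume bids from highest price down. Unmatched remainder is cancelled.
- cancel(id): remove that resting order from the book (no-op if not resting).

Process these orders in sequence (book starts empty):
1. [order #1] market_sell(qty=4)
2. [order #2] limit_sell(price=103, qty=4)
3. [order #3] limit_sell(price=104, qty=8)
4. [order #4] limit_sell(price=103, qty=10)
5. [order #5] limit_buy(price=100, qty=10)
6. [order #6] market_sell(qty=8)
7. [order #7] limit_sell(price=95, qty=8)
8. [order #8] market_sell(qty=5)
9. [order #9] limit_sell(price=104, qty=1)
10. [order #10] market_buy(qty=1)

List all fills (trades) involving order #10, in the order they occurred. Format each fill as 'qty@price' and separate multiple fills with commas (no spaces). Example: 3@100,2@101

Answer: 1@95

Derivation:
After op 1 [order #1] market_sell(qty=4): fills=none; bids=[-] asks=[-]
After op 2 [order #2] limit_sell(price=103, qty=4): fills=none; bids=[-] asks=[#2:4@103]
After op 3 [order #3] limit_sell(price=104, qty=8): fills=none; bids=[-] asks=[#2:4@103 #3:8@104]
After op 4 [order #4] limit_sell(price=103, qty=10): fills=none; bids=[-] asks=[#2:4@103 #4:10@103 #3:8@104]
After op 5 [order #5] limit_buy(price=100, qty=10): fills=none; bids=[#5:10@100] asks=[#2:4@103 #4:10@103 #3:8@104]
After op 6 [order #6] market_sell(qty=8): fills=#5x#6:8@100; bids=[#5:2@100] asks=[#2:4@103 #4:10@103 #3:8@104]
After op 7 [order #7] limit_sell(price=95, qty=8): fills=#5x#7:2@100; bids=[-] asks=[#7:6@95 #2:4@103 #4:10@103 #3:8@104]
After op 8 [order #8] market_sell(qty=5): fills=none; bids=[-] asks=[#7:6@95 #2:4@103 #4:10@103 #3:8@104]
After op 9 [order #9] limit_sell(price=104, qty=1): fills=none; bids=[-] asks=[#7:6@95 #2:4@103 #4:10@103 #3:8@104 #9:1@104]
After op 10 [order #10] market_buy(qty=1): fills=#10x#7:1@95; bids=[-] asks=[#7:5@95 #2:4@103 #4:10@103 #3:8@104 #9:1@104]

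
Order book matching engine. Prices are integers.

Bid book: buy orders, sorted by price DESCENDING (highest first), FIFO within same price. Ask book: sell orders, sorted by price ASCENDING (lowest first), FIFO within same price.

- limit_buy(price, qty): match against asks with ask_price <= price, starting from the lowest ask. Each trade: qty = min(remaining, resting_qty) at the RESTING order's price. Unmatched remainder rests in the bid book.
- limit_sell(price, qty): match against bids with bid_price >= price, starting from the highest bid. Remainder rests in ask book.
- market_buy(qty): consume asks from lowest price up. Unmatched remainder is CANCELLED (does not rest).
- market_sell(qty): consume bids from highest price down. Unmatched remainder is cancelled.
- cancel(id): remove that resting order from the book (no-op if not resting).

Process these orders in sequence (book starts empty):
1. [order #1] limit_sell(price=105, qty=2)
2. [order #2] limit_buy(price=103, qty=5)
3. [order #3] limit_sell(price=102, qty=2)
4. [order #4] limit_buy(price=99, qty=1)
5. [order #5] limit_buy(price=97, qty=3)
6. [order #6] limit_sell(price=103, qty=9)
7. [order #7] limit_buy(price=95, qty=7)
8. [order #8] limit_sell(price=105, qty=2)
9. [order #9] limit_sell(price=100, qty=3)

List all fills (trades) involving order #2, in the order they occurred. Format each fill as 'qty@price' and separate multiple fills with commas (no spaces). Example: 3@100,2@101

Answer: 2@103,3@103

Derivation:
After op 1 [order #1] limit_sell(price=105, qty=2): fills=none; bids=[-] asks=[#1:2@105]
After op 2 [order #2] limit_buy(price=103, qty=5): fills=none; bids=[#2:5@103] asks=[#1:2@105]
After op 3 [order #3] limit_sell(price=102, qty=2): fills=#2x#3:2@103; bids=[#2:3@103] asks=[#1:2@105]
After op 4 [order #4] limit_buy(price=99, qty=1): fills=none; bids=[#2:3@103 #4:1@99] asks=[#1:2@105]
After op 5 [order #5] limit_buy(price=97, qty=3): fills=none; bids=[#2:3@103 #4:1@99 #5:3@97] asks=[#1:2@105]
After op 6 [order #6] limit_sell(price=103, qty=9): fills=#2x#6:3@103; bids=[#4:1@99 #5:3@97] asks=[#6:6@103 #1:2@105]
After op 7 [order #7] limit_buy(price=95, qty=7): fills=none; bids=[#4:1@99 #5:3@97 #7:7@95] asks=[#6:6@103 #1:2@105]
After op 8 [order #8] limit_sell(price=105, qty=2): fills=none; bids=[#4:1@99 #5:3@97 #7:7@95] asks=[#6:6@103 #1:2@105 #8:2@105]
After op 9 [order #9] limit_sell(price=100, qty=3): fills=none; bids=[#4:1@99 #5:3@97 #7:7@95] asks=[#9:3@100 #6:6@103 #1:2@105 #8:2@105]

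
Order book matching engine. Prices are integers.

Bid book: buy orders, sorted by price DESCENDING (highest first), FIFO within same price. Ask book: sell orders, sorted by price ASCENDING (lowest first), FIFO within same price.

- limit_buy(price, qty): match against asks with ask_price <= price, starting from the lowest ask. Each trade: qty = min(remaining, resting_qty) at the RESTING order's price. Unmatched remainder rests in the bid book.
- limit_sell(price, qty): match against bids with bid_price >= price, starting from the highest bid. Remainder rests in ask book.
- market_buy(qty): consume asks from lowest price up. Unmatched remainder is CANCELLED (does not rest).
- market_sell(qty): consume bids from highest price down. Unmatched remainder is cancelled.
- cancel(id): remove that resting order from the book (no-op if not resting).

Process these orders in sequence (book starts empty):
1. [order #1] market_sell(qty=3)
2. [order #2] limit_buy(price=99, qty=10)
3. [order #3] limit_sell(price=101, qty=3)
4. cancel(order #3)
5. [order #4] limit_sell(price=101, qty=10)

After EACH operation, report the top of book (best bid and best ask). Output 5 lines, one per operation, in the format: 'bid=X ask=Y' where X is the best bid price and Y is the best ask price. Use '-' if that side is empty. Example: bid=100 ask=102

After op 1 [order #1] market_sell(qty=3): fills=none; bids=[-] asks=[-]
After op 2 [order #2] limit_buy(price=99, qty=10): fills=none; bids=[#2:10@99] asks=[-]
After op 3 [order #3] limit_sell(price=101, qty=3): fills=none; bids=[#2:10@99] asks=[#3:3@101]
After op 4 cancel(order #3): fills=none; bids=[#2:10@99] asks=[-]
After op 5 [order #4] limit_sell(price=101, qty=10): fills=none; bids=[#2:10@99] asks=[#4:10@101]

Answer: bid=- ask=-
bid=99 ask=-
bid=99 ask=101
bid=99 ask=-
bid=99 ask=101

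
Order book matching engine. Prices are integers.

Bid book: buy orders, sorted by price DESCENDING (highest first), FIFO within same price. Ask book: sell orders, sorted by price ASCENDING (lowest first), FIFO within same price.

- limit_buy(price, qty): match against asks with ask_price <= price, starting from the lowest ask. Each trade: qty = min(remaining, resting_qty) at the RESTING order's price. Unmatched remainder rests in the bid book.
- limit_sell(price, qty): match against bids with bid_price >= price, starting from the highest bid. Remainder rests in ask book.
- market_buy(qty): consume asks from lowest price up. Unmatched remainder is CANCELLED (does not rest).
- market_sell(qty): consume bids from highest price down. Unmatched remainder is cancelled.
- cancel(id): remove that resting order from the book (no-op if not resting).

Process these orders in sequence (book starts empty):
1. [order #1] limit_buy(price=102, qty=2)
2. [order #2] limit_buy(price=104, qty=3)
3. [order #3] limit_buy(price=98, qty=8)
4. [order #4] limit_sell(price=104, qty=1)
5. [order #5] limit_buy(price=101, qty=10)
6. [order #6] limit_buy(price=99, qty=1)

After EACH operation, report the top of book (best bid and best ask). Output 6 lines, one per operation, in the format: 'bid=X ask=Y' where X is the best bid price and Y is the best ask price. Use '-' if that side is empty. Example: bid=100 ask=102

After op 1 [order #1] limit_buy(price=102, qty=2): fills=none; bids=[#1:2@102] asks=[-]
After op 2 [order #2] limit_buy(price=104, qty=3): fills=none; bids=[#2:3@104 #1:2@102] asks=[-]
After op 3 [order #3] limit_buy(price=98, qty=8): fills=none; bids=[#2:3@104 #1:2@102 #3:8@98] asks=[-]
After op 4 [order #4] limit_sell(price=104, qty=1): fills=#2x#4:1@104; bids=[#2:2@104 #1:2@102 #3:8@98] asks=[-]
After op 5 [order #5] limit_buy(price=101, qty=10): fills=none; bids=[#2:2@104 #1:2@102 #5:10@101 #3:8@98] asks=[-]
After op 6 [order #6] limit_buy(price=99, qty=1): fills=none; bids=[#2:2@104 #1:2@102 #5:10@101 #6:1@99 #3:8@98] asks=[-]

Answer: bid=102 ask=-
bid=104 ask=-
bid=104 ask=-
bid=104 ask=-
bid=104 ask=-
bid=104 ask=-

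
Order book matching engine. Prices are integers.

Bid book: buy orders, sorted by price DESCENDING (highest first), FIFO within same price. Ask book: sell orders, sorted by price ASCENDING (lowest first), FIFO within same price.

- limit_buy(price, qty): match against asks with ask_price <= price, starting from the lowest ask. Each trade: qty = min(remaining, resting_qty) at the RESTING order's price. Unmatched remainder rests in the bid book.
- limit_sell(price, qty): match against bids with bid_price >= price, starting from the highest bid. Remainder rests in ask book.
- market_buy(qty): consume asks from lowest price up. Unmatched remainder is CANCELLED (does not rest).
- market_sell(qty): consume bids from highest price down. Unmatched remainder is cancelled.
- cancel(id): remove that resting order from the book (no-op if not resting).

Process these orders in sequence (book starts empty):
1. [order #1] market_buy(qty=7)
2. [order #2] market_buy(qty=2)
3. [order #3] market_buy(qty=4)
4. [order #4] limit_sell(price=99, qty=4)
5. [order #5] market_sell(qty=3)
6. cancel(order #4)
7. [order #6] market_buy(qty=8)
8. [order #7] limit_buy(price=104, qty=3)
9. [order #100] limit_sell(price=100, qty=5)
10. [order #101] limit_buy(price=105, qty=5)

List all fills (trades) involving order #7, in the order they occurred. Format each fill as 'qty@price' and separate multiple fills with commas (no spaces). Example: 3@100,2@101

Answer: 3@104

Derivation:
After op 1 [order #1] market_buy(qty=7): fills=none; bids=[-] asks=[-]
After op 2 [order #2] market_buy(qty=2): fills=none; bids=[-] asks=[-]
After op 3 [order #3] market_buy(qty=4): fills=none; bids=[-] asks=[-]
After op 4 [order #4] limit_sell(price=99, qty=4): fills=none; bids=[-] asks=[#4:4@99]
After op 5 [order #5] market_sell(qty=3): fills=none; bids=[-] asks=[#4:4@99]
After op 6 cancel(order #4): fills=none; bids=[-] asks=[-]
After op 7 [order #6] market_buy(qty=8): fills=none; bids=[-] asks=[-]
After op 8 [order #7] limit_buy(price=104, qty=3): fills=none; bids=[#7:3@104] asks=[-]
After op 9 [order #100] limit_sell(price=100, qty=5): fills=#7x#100:3@104; bids=[-] asks=[#100:2@100]
After op 10 [order #101] limit_buy(price=105, qty=5): fills=#101x#100:2@100; bids=[#101:3@105] asks=[-]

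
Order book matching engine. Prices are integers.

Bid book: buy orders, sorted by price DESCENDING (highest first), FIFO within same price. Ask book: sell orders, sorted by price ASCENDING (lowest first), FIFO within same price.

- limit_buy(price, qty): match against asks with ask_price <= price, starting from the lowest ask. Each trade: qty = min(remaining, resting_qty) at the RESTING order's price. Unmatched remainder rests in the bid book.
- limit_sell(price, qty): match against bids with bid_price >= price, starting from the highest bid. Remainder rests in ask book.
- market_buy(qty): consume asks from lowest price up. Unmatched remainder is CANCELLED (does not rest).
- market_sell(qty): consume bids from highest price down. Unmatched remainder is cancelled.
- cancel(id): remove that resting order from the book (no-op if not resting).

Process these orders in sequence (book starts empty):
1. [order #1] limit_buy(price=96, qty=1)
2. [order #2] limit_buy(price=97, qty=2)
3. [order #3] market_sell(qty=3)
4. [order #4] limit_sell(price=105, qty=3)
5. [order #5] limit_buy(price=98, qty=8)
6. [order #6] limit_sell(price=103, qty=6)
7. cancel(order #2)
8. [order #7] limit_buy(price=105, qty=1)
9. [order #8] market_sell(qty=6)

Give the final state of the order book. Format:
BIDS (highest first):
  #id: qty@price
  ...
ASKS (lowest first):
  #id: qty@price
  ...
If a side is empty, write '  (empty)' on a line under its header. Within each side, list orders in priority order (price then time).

After op 1 [order #1] limit_buy(price=96, qty=1): fills=none; bids=[#1:1@96] asks=[-]
After op 2 [order #2] limit_buy(price=97, qty=2): fills=none; bids=[#2:2@97 #1:1@96] asks=[-]
After op 3 [order #3] market_sell(qty=3): fills=#2x#3:2@97 #1x#3:1@96; bids=[-] asks=[-]
After op 4 [order #4] limit_sell(price=105, qty=3): fills=none; bids=[-] asks=[#4:3@105]
After op 5 [order #5] limit_buy(price=98, qty=8): fills=none; bids=[#5:8@98] asks=[#4:3@105]
After op 6 [order #6] limit_sell(price=103, qty=6): fills=none; bids=[#5:8@98] asks=[#6:6@103 #4:3@105]
After op 7 cancel(order #2): fills=none; bids=[#5:8@98] asks=[#6:6@103 #4:3@105]
After op 8 [order #7] limit_buy(price=105, qty=1): fills=#7x#6:1@103; bids=[#5:8@98] asks=[#6:5@103 #4:3@105]
After op 9 [order #8] market_sell(qty=6): fills=#5x#8:6@98; bids=[#5:2@98] asks=[#6:5@103 #4:3@105]

Answer: BIDS (highest first):
  #5: 2@98
ASKS (lowest first):
  #6: 5@103
  #4: 3@105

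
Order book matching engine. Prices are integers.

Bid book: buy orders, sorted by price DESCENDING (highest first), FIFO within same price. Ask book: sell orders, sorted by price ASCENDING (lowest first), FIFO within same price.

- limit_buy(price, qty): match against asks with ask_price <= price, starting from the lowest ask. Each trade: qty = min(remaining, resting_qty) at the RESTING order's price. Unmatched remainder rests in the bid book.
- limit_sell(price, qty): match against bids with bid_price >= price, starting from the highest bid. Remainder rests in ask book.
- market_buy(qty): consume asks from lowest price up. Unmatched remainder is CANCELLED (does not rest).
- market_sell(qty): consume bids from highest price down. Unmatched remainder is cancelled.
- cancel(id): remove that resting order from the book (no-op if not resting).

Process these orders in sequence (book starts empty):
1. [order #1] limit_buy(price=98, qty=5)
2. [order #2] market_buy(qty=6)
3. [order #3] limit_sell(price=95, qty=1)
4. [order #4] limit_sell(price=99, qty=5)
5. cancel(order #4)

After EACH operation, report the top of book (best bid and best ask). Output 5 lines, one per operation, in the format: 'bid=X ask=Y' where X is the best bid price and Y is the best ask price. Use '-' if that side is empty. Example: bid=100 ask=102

Answer: bid=98 ask=-
bid=98 ask=-
bid=98 ask=-
bid=98 ask=99
bid=98 ask=-

Derivation:
After op 1 [order #1] limit_buy(price=98, qty=5): fills=none; bids=[#1:5@98] asks=[-]
After op 2 [order #2] market_buy(qty=6): fills=none; bids=[#1:5@98] asks=[-]
After op 3 [order #3] limit_sell(price=95, qty=1): fills=#1x#3:1@98; bids=[#1:4@98] asks=[-]
After op 4 [order #4] limit_sell(price=99, qty=5): fills=none; bids=[#1:4@98] asks=[#4:5@99]
After op 5 cancel(order #4): fills=none; bids=[#1:4@98] asks=[-]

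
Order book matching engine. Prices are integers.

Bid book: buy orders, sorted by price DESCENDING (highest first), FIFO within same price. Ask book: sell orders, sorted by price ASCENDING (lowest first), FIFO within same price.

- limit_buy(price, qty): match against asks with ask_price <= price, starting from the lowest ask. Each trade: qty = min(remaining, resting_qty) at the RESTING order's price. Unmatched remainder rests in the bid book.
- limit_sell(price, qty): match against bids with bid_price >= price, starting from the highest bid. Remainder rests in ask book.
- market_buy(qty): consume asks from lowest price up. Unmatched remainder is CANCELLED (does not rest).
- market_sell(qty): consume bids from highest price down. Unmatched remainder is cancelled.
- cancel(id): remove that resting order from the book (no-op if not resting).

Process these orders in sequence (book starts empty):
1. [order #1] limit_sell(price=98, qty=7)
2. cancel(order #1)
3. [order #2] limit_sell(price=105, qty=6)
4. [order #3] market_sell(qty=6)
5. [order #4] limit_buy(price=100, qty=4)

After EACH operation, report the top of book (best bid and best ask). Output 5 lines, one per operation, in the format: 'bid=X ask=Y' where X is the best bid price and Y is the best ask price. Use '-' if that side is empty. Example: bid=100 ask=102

After op 1 [order #1] limit_sell(price=98, qty=7): fills=none; bids=[-] asks=[#1:7@98]
After op 2 cancel(order #1): fills=none; bids=[-] asks=[-]
After op 3 [order #2] limit_sell(price=105, qty=6): fills=none; bids=[-] asks=[#2:6@105]
After op 4 [order #3] market_sell(qty=6): fills=none; bids=[-] asks=[#2:6@105]
After op 5 [order #4] limit_buy(price=100, qty=4): fills=none; bids=[#4:4@100] asks=[#2:6@105]

Answer: bid=- ask=98
bid=- ask=-
bid=- ask=105
bid=- ask=105
bid=100 ask=105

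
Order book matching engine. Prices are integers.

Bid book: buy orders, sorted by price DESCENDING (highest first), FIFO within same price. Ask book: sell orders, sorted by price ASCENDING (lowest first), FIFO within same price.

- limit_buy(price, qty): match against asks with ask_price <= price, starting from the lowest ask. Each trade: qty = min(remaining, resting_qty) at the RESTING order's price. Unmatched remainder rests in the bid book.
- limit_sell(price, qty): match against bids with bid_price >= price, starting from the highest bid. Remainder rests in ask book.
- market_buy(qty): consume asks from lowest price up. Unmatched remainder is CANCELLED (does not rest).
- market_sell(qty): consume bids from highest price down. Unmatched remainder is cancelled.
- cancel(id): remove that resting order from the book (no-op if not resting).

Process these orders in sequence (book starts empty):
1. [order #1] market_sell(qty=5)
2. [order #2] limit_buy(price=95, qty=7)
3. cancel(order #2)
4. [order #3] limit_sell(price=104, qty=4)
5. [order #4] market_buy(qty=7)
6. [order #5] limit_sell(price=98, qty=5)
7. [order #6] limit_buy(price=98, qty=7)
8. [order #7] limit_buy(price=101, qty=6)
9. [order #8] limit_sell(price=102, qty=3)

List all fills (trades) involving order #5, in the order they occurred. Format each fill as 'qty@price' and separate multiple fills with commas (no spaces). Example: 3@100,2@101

After op 1 [order #1] market_sell(qty=5): fills=none; bids=[-] asks=[-]
After op 2 [order #2] limit_buy(price=95, qty=7): fills=none; bids=[#2:7@95] asks=[-]
After op 3 cancel(order #2): fills=none; bids=[-] asks=[-]
After op 4 [order #3] limit_sell(price=104, qty=4): fills=none; bids=[-] asks=[#3:4@104]
After op 5 [order #4] market_buy(qty=7): fills=#4x#3:4@104; bids=[-] asks=[-]
After op 6 [order #5] limit_sell(price=98, qty=5): fills=none; bids=[-] asks=[#5:5@98]
After op 7 [order #6] limit_buy(price=98, qty=7): fills=#6x#5:5@98; bids=[#6:2@98] asks=[-]
After op 8 [order #7] limit_buy(price=101, qty=6): fills=none; bids=[#7:6@101 #6:2@98] asks=[-]
After op 9 [order #8] limit_sell(price=102, qty=3): fills=none; bids=[#7:6@101 #6:2@98] asks=[#8:3@102]

Answer: 5@98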